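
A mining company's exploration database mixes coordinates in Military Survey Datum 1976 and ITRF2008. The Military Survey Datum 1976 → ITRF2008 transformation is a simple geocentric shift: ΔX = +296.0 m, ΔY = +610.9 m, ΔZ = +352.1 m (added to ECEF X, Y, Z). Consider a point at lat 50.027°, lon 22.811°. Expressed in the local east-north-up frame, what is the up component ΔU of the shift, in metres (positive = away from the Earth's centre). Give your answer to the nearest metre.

ΔU = 597 m

The local up (radial) axis is (cos φ cos λ, cos φ sin λ, sin φ), giving ΔU = 175.286 + 152.153 + 269.831 = 597.27 m.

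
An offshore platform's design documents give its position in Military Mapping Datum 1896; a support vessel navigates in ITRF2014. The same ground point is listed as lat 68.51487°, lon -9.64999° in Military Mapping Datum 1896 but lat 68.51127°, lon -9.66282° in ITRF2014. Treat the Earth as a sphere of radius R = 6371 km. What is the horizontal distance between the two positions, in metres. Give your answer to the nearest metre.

Δφ = 68.51127° − 68.51487° = -0.00360°; Δλ = -9.66282° − -9.64999° = -0.01283°.
1° along a meridian = πR/180 = 111195 m.
ΔN = Δφ × 111195 = -400.3 m; ΔE = Δλ × 111195 × cos(68.51487°) = -0.01283 × 111195 × 0.366260 = -522.5 m.
Distance = √(ΔE² + ΔN²) = √((-522.5)² + (-400.3)²) = 658.2 m.

658 m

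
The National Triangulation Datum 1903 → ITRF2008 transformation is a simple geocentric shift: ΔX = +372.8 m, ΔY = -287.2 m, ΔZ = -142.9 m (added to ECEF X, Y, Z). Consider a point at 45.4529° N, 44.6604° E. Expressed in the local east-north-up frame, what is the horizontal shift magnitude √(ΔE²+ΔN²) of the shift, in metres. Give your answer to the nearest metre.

At φ = 45.4529°, λ = 44.6604°: sin φ = 0.712674, cos φ = 0.701495, sin λ = 0.702903, cos λ = 0.711285.
ΔE = −sin λ·ΔX + cos λ·ΔY = −(0.702903)·(372.8) + (0.711285)·(-287.2) = -466.32 m.
ΔN = −sin φ cos λ·ΔX − sin φ sin λ·ΔY + cos φ·ΔZ = −(0.712674)(0.711285)(372.8) − (0.712674)(0.702903)(-287.2) + (0.701495)(-142.9) = -145.35 m.
Horizontal magnitude = √(ΔE² + ΔN²) = √((-466.32)² + (-145.35)²) = 488.45 m.

488 m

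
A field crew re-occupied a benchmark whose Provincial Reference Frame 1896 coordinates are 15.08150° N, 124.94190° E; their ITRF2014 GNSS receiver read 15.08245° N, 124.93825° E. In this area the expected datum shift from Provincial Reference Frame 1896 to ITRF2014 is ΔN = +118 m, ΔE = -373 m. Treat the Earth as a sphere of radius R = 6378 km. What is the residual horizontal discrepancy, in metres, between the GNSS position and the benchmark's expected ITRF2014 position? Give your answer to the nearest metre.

23 m

Observed coordinate differences: Δφ = +0.00095°, Δλ = -0.00365°.
Converting to metres (1° lat = 111317 m, cos φ = 0.965557): observed ΔN = 105.8 m, observed ΔE = -392.3 m.
Subtracting the expected shift leaves a residual of 105.8 − (118) = -12.2 m north and -392.3 − (-373) = -19.3 m east.
Residual distance = √((-12.2)² + (-19.3)²) = 22.9 m.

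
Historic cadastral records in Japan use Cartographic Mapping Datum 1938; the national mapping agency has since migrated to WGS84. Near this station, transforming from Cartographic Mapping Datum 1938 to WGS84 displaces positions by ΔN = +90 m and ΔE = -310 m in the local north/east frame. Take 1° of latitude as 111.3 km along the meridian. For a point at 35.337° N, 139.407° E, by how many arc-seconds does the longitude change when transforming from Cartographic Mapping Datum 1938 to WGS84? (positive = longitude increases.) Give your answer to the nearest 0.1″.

At latitude 35.337°, cos φ = 0.815764.
1° of longitude at this latitude = 111.3 × cos φ = 90.79 km, so Δλ = -310.0 / 90794.6 = -0.0034143° = -12.291″.

Δλ = -12.3″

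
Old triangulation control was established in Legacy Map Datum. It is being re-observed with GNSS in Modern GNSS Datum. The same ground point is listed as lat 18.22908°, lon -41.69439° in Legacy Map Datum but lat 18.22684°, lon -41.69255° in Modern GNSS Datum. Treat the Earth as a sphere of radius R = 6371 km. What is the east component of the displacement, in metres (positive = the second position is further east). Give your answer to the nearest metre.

ΔE = 194 m

Δφ = 18.22684° − 18.22908° = -0.00224°; Δλ = -41.69255° − -41.69439° = +0.00184°.
1° along a meridian = πR/180 = 111195 m.
ΔN = Δφ × 111195 = -249.1 m; ΔE = Δλ × 111195 × cos(18.22908°) = +0.00184 × 111195 × 0.949813 = 194.3 m.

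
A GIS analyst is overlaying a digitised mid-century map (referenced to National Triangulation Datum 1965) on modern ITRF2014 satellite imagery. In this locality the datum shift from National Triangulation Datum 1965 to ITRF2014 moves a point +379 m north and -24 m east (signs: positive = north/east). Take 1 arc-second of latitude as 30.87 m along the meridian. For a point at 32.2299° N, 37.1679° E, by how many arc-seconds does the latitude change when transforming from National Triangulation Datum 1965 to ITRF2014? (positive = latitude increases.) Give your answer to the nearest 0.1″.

Δφ = 12.3″

1″ of latitude = 30.87 m, so Δφ = 379.0 / 30.87 = 12.277″.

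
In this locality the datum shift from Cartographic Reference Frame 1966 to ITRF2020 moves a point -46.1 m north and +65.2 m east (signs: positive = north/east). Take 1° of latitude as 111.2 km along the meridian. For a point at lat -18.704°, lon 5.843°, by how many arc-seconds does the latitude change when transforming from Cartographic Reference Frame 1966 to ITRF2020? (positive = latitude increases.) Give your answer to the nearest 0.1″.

Δφ = -1.5″

1° of latitude = 111.2 km, so Δφ = -46.1 / 111200 = -0.0004146° = -1.492″.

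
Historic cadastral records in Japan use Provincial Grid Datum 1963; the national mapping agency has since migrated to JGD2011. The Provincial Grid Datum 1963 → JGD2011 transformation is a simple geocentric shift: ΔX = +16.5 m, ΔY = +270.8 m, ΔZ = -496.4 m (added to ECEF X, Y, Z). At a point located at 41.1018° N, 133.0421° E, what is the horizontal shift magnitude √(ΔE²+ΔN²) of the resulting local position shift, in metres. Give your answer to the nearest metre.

534 m

The local east axis at (φ, λ) is (−sin λ, cos λ, 0), so ΔE = −sin(133.0421°)·16.5 + cos(133.0421°)·270.8 = -196.89 m.
The local north axis is (−sin φ cos λ, −sin φ sin λ, cos φ), giving ΔN = 7.404 − 130.109 − 374.059 = -496.76 m.
Horizontal magnitude = √(ΔE² + ΔN²) = √((-196.89)² + (-496.76)²) = 534.36 m.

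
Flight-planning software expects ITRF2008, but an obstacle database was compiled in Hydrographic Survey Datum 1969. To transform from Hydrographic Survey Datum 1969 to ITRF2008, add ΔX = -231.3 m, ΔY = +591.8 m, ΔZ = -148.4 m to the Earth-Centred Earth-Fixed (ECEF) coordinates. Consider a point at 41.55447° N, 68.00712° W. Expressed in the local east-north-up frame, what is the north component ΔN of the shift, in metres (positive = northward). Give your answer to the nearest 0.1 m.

ΔN = 310.4 m

The local north axis is (−sin φ cos λ, −sin φ sin λ, cos φ), giving ΔN = 57.458 + 363.993 − 111.051 = 310.40 m.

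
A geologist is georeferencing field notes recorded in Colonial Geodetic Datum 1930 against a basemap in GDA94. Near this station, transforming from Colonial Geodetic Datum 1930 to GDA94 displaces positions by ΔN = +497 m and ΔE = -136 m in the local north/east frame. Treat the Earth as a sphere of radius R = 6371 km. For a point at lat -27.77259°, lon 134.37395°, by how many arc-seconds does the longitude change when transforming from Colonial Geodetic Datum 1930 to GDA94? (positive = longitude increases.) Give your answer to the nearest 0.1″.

Δλ = -5.0″

At latitude -27.77259°, cos φ = 0.884804.
One radian of longitude at latitude φ spans R cos φ, so Δλ = ΔE / (R cos φ) = -136.0 / (6371000 × 0.884804) = -2.4126e-05 rad = -4.976″.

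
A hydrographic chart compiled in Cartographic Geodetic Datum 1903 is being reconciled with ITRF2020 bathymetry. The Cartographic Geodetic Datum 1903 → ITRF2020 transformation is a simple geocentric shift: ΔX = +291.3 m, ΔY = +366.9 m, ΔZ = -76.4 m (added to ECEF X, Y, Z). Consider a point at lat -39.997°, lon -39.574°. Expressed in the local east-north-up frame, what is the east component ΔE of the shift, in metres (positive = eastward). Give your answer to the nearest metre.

ΔE = 468 m

The local east axis at (φ, λ) is (−sin λ, cos λ, 0), so ΔE = −sin(-39.574°)·291.3 + cos(-39.574°)·366.9 = 468.39 m.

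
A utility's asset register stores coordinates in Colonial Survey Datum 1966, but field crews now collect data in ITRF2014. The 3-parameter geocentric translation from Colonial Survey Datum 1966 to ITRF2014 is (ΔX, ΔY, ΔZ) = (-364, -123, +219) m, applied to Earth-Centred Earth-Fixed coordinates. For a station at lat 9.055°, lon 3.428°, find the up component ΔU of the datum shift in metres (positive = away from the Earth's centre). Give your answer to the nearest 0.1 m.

At φ = 9.055°, λ = 3.428°: sin φ = 0.157383, cos φ = 0.987538, sin λ = 0.059794, cos λ = 0.998211.
ΔU = cos φ cos λ·ΔX + cos φ sin λ·ΔY + sin φ·ΔZ = (0.987538)(0.998211)(-364) + (0.987538)(0.059794)(-123) + (0.157383)(219) = -331.62 m.

ΔU = -331.6 m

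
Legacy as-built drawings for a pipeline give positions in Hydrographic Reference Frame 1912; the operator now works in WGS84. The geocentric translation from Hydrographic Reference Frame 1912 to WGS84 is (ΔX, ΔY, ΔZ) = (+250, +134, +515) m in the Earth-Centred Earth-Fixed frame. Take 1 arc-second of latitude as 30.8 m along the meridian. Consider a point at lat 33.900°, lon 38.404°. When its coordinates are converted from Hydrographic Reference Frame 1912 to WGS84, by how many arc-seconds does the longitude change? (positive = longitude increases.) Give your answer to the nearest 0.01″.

Δλ = -1.97″

sin φ = 0.557745, cos φ = 0.830012, sin λ = 0.621202, cos λ = 0.783650.
East component: ΔE = −sin λ·ΔX + cos λ·ΔY = −(0.621202)(250) + (0.783650)(134) = -50.29 m.
1° of latitude spans 3600 × 30.80 = 110880 m; at latitude φ, 1° of longitude spans that × cos φ = 92031.8 m, so Δλ = -50.29 / 92031.8 × 3600 = -1.967″.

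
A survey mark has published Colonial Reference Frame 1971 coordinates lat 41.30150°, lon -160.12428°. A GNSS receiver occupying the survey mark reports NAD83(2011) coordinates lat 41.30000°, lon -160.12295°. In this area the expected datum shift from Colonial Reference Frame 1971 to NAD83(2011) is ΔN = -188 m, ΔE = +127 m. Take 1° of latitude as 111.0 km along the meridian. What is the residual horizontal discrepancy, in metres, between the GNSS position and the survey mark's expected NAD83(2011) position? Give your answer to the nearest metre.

Observed coordinate differences: Δφ = -0.00150°, Δλ = +0.00133°.
Converting to metres (1° lat = 111000 m, cos φ = 0.751247): observed ΔN = -166.5 m, observed ΔE = 110.9 m.
Subtracting the expected shift leaves a residual of -166.5 − (-188) = 21.5 m north and 110.9 − (127) = -16.1 m east.
Residual distance = √(21.5² + (-16.1)²) = 26.9 m.

27 m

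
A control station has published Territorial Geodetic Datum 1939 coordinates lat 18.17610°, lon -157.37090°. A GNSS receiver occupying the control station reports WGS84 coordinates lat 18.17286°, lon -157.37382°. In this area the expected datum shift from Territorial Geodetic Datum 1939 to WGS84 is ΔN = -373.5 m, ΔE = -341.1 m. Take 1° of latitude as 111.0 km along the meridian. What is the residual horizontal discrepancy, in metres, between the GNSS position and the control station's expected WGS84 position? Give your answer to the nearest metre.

36 m

Observed coordinate differences: Δφ = -0.00324°, Δλ = -0.00292°.
Converting to metres (1° lat = 111000 m, cos φ = 0.950102): observed ΔN = -359.6 m, observed ΔE = -307.9 m.
Subtracting the expected shift leaves a residual of -359.6 − (-373.5) = 13.9 m north and -307.9 − (-341.1) = 33.2 m east.
Residual distance = √(13.9² + 33.2²) = 35.9 m.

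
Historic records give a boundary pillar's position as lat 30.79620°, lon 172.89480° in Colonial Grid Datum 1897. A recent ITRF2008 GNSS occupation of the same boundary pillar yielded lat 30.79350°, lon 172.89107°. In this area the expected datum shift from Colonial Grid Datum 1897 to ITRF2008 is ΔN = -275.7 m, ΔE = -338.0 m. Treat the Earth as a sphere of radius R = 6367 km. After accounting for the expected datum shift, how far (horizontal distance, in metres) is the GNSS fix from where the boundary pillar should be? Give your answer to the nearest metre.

Observed coordinate differences: Δφ = -0.00270°, Δλ = -0.00373°.
Converting to metres (1° lat = 111125 m, cos φ = 0.858994): observed ΔN = -300.0 m, observed ΔE = -356.1 m.
Subtracting the expected shift leaves a residual of -300.0 − (-275.7) = -24.3 m north and -356.1 − (-338.0) = -18.1 m east.
Residual distance = √((-24.3)² + (-18.1)²) = 30.3 m.

30 m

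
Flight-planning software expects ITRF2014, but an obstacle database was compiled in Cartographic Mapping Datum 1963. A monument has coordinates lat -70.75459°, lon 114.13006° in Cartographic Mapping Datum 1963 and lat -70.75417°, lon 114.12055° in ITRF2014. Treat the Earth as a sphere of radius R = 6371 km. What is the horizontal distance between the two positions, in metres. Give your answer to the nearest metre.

Δφ = -70.75417° − -70.75459° = +0.00042°; Δλ = 114.12055° − 114.13006° = -0.00951°.
1° along a meridian = πR/180 = 111195 m.
ΔN = Δφ × 111195 = 46.7 m; ΔE = Δλ × 111195 × cos(-70.75459°) = -0.00951 × 111195 × 0.329615 = -348.6 m.
Distance = √(ΔE² + ΔN²) = √((-348.6)² + 46.7²) = 351.7 m.

352 m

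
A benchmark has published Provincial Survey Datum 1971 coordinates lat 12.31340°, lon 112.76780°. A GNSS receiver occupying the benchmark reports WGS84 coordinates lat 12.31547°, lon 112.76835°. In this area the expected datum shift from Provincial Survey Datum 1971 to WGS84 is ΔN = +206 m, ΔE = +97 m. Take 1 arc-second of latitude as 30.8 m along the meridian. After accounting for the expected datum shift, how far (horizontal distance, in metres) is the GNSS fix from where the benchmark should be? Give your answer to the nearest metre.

44 m

Observed coordinate differences: Δφ = +0.00207°, Δλ = +0.00055°.
Converting to metres (1° lat = 110880 m, cos φ = 0.976996): observed ΔN = 229.5 m, observed ΔE = 59.6 m.
Subtracting the expected shift leaves a residual of 229.5 − (206) = 23.5 m north and 59.6 − (97) = -37.4 m east.
Residual distance = √(23.5² + (-37.4)²) = 44.2 m.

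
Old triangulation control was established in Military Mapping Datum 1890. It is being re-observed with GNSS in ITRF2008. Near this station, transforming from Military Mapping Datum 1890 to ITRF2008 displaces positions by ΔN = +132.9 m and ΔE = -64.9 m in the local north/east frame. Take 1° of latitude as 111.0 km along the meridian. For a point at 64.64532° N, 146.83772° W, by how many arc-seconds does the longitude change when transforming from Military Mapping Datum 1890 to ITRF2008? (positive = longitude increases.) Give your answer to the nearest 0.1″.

At latitude 64.64532°, cos φ = 0.428220.
1° of longitude at this latitude = 111.0 × cos φ = 47.53 km, so Δλ = -64.9 / 47532.5 = -0.0013654° = -4.915″.

Δλ = -4.9″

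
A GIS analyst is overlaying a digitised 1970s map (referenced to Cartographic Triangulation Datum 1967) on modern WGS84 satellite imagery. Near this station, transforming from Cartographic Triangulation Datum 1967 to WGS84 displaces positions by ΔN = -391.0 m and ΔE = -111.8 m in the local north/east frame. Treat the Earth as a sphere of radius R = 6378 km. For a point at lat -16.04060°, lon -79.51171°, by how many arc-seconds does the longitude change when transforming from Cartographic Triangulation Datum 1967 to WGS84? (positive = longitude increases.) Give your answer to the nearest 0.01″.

Δλ = -3.76″

At latitude -16.04060°, cos φ = 0.961066.
One radian of longitude at latitude φ spans R cos φ, so Δλ = ΔE / (R cos φ) = -111.8 / (6378000 × 0.961066) = -1.8239e-05 rad = -3.762″.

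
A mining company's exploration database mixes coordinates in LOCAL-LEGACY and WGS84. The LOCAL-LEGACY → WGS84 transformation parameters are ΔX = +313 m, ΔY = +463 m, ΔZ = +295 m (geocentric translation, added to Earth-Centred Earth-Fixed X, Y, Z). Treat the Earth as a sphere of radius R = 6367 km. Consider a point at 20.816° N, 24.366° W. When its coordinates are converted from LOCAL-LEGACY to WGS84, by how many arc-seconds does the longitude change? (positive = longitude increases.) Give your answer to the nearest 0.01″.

Δλ = 19.09″

sin φ = 0.355368, cos φ = 0.934726, sin λ = -0.412564, cos λ = 0.910929.
East component: ΔE = −sin λ·ΔX + cos λ·ΔY = −(-0.412564)(313) + (0.910929)(463) = 550.89 m.
1° of latitude spans πR/180 = 111125 m; at latitude φ, 1° of longitude spans that × cos φ = 103871.6 m, so Δλ = 550.89 / 103871.6 × 3600 = 19.093″.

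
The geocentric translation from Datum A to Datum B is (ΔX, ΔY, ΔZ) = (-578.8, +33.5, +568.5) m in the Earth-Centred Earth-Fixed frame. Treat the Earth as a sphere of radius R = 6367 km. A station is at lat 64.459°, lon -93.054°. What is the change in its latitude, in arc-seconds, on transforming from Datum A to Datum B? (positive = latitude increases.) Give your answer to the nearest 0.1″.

Δφ = 8.0″

sin φ = 0.902277, cos φ = 0.431157, sin λ = -0.998580, cos λ = -0.053277.
North component: ΔN = −sin φ cos λ·ΔX − sin φ sin λ·ΔY + cos φ·ΔZ = −(0.902277)(-0.053277)(-578.8) − (0.902277)(-0.998580)(33.5) + (0.431157)(568.5) = 247.47 m.
1° of latitude spans πR/180 = 111125 m, so Δφ = 247.47 / 111125 × 3600 = 8.017″.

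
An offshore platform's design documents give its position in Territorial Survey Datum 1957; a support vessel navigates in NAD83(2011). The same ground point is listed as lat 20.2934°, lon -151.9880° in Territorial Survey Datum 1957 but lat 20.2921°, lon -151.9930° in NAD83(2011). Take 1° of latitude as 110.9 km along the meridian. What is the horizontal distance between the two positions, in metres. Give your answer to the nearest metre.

Δφ = 20.2921° − 20.2934° = -0.0013°; Δλ = -151.9930° − -151.9880° = -0.0050°.
ΔN = Δφ × 110900 = -144.2 m; ΔE = Δλ × 110900 × cos(20.2934°) = -0.0050 × 110900 × 0.937929 = -520.1 m.
Distance = √(ΔE² + ΔN²) = √((-520.1)² + (-144.2)²) = 539.7 m.

540 m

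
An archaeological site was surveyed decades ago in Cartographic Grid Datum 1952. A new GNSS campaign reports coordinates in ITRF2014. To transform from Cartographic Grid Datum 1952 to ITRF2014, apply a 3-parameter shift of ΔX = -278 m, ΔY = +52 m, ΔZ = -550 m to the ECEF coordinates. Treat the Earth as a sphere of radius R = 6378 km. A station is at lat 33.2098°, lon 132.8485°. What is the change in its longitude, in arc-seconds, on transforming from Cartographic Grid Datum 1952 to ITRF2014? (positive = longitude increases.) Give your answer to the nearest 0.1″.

sin φ = 0.547706, cos φ = 0.836671, sin λ = 0.733154, cos λ = -0.680062.
East component: ΔE = −sin λ·ΔX + cos λ·ΔY = −(0.733154)(-278) + (-0.680062)(52) = 168.45 m.
1° of latitude spans πR/180 = 111317 m; at latitude φ, 1° of longitude spans that × cos φ = 93135.7 m, so Δλ = 168.45 / 93135.7 × 3600 = 6.511″.

Δλ = 6.5″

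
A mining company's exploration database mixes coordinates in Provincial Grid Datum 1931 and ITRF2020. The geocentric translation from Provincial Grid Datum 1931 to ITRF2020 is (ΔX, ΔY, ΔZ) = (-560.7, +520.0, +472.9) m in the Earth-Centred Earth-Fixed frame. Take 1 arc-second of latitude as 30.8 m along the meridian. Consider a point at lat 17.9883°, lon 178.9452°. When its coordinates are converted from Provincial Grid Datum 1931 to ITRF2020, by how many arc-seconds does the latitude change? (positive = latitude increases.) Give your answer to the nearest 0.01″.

sin φ = 0.308823, cos φ = 0.951120, sin λ = 0.018409, cos λ = -0.999831.
North component: ΔN = −sin φ cos λ·ΔX − sin φ sin λ·ΔY + cos φ·ΔZ = −(0.308823)(-0.999831)(-560.7) − (0.308823)(0.018409)(520.0) + (0.951120)(472.9) = 273.70 m.
1° of latitude spans 3600 × 30.80 = 110880 m, so Δφ = 273.70 / 110880 × 3600 = 8.886″.

Δφ = 8.89″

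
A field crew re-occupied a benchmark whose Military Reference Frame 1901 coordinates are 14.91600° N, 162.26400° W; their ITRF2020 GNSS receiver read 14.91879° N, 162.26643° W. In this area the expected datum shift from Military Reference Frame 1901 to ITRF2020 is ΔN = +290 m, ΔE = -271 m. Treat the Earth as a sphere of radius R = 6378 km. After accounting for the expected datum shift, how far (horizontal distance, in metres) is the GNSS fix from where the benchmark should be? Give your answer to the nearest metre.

Observed coordinate differences: Δφ = +0.00279°, Δλ = -0.00243°.
Converting to metres (1° lat = 111317 m, cos φ = 0.966304): observed ΔN = 310.6 m, observed ΔE = -261.4 m.
Subtracting the expected shift leaves a residual of 310.6 − (290) = 20.6 m north and -261.4 − (-271) = 9.6 m east.
Residual distance = √(20.6² + 9.6²) = 22.7 m.

23 m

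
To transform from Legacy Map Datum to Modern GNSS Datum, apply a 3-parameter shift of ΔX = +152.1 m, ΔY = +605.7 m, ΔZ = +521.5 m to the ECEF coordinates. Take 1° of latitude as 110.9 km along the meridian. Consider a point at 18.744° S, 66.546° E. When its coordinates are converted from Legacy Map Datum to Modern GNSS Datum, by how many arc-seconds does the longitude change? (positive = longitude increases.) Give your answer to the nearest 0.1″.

Δλ = 3.5″

sin φ = -0.321340, cos φ = 0.946964, sin λ = 0.917380, cos λ = 0.398013.
East component: ΔE = −sin λ·ΔX + cos λ·ΔY = −(0.917380)(152.1) + (0.398013)(605.7) = 101.54 m.
1° of latitude spans 110900 m; at latitude φ, 1° of longitude spans that × cos φ = 105018.3 m, so Δλ = 101.54 / 105018.3 × 3600 = 3.481″.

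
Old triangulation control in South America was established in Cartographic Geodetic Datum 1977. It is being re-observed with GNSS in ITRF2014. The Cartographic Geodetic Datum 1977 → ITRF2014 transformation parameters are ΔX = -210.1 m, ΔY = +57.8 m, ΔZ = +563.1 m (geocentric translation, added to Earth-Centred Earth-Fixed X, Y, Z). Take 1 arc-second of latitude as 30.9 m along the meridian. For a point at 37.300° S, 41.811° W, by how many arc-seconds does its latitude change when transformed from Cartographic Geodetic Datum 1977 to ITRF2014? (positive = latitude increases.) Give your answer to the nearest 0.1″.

Δφ = 10.7″

sin φ = -0.605988, cos φ = 0.795473, sin λ = -0.666676, cos λ = 0.745348.
North component: ΔN = −sin φ cos λ·ΔX − sin φ sin λ·ΔY + cos φ·ΔZ = −(-0.605988)(0.745348)(-210.1) − (-0.605988)(-0.666676)(57.8) + (0.795473)(563.1) = 329.68 m.
1° of latitude spans 3600 × 30.90 = 111240 m, so Δφ = 329.68 / 111240 × 3600 = 10.669″.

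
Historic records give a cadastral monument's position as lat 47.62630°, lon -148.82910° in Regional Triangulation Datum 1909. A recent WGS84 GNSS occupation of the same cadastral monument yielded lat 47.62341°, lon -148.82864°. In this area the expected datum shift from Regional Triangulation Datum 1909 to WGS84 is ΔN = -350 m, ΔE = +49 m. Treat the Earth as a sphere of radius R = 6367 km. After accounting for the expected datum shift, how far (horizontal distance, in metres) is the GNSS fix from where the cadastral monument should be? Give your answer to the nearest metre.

32 m

Observed coordinate differences: Δφ = -0.00289°, Δλ = +0.00046°.
Converting to metres (1° lat = 111125 m, cos φ = 0.673963): observed ΔN = -321.2 m, observed ΔE = 34.5 m.
Subtracting the expected shift leaves a residual of -321.2 − (-350) = 28.8 m north and 34.5 − (49) = -14.5 m east.
Residual distance = √(28.8² + (-14.5)²) = 32.3 m.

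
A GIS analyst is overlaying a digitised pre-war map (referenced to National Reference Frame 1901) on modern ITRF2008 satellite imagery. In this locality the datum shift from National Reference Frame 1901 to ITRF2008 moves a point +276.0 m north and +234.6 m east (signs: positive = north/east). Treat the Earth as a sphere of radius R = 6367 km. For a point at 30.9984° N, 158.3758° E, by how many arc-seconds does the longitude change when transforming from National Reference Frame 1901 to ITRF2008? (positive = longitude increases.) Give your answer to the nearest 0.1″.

Δλ = 8.9″

At latitude 30.9984°, cos φ = 0.857182.
One radian of longitude at latitude φ spans R cos φ, so Δλ = ΔE / (R cos φ) = 234.6 / (6367000 × 0.857182) = 4.2985e-05 rad = 8.866″.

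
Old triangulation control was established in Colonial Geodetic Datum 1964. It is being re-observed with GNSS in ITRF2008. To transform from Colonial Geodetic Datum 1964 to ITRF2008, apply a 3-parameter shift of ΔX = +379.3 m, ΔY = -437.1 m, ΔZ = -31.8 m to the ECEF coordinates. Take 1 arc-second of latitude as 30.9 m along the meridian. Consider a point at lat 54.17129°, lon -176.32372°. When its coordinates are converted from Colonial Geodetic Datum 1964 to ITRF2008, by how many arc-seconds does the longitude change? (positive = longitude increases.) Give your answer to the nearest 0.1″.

Δλ = 25.5″

sin φ = 0.810771, cos φ = 0.585364, sin λ = -0.064119, cos λ = -0.997942.
East component: ΔE = −sin λ·ΔX + cos λ·ΔY = −(-0.064119)(379.3) + (-0.997942)(-437.1) = 460.52 m.
1° of latitude spans 3600 × 30.90 = 111240 m; at latitude φ, 1° of longitude spans that × cos φ = 65115.9 m, so Δλ = 460.52 / 65115.9 × 3600 = 25.460″.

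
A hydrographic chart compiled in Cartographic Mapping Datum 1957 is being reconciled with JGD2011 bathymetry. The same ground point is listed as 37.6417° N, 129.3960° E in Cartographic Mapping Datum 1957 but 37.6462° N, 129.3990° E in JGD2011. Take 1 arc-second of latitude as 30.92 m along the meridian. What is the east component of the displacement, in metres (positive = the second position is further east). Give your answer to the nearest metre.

Δφ = 37.6462° − 37.6417° = +0.0045°; Δλ = 129.3990° − 129.3960° = +0.0030°.
1° of latitude = 3600 × 30.92 = 111312 m.
ΔN = Δφ × 111312 = 500.9 m; ΔE = Δλ × 111312 × cos(37.6417°) = +0.0030 × 111312 × 0.791845 = 264.4 m.

ΔE = 264 m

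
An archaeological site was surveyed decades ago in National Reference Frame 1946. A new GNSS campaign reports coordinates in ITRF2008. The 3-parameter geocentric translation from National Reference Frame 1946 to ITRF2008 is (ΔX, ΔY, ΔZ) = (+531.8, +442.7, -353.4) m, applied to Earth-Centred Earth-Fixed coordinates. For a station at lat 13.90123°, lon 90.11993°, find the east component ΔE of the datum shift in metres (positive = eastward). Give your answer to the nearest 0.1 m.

ΔE = -532.7 m

The local east axis at (φ, λ) is (−sin λ, cos λ, 0), so ΔE = −sin(90.11993°)·531.8 + cos(90.11993°)·442.7 = -532.73 m.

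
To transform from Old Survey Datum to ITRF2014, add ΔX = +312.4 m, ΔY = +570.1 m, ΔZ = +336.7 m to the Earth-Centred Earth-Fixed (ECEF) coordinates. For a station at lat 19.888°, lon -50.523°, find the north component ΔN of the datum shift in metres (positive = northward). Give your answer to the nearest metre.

The local north axis is (−sin φ cos λ, −sin φ sin λ, cos φ), giving ΔN = -67.565 + 149.697 + 316.619 = 398.75 m.

ΔN = 399 m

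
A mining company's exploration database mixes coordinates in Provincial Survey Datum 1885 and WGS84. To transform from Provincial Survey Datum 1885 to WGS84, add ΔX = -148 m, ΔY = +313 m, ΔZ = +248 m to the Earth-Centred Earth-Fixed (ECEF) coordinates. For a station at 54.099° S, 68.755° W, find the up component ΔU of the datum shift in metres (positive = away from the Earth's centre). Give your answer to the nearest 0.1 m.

At φ = -54.099°, λ = -68.755°: sin φ = -0.810031, cos φ = 0.586386, sin λ = -0.932039, cos λ = 0.362357.
ΔU = cos φ cos λ·ΔX + cos φ sin λ·ΔY + sin φ·ΔZ = (0.586386)(0.362357)(-148) + (0.586386)(-0.932039)(313) + (-0.810031)(248) = -403.40 m.

ΔU = -403.4 m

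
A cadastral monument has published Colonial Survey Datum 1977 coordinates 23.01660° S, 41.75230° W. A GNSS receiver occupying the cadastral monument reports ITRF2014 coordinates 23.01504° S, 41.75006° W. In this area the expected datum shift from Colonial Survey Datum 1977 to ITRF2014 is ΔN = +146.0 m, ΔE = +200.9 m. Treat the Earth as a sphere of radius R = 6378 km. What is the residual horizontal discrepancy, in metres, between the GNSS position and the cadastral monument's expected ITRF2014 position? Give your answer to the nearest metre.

Observed coordinate differences: Δφ = +0.00156°, Δλ = +0.00224°.
Converting to metres (1° lat = 111317 m, cos φ = 0.920392): observed ΔN = 173.7 m, observed ΔE = 229.5 m.
Subtracting the expected shift leaves a residual of 173.7 − (146.0) = 27.7 m north and 229.5 − (200.9) = 28.6 m east.
Residual distance = √(27.7² + 28.6²) = 39.8 m.

40 m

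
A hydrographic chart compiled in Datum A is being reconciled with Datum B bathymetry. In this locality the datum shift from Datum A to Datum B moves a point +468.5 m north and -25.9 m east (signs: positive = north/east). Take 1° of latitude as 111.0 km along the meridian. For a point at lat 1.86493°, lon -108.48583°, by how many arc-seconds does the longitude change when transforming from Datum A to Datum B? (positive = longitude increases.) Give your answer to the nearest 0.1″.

Δλ = -0.8″

At latitude 1.86493°, cos φ = 0.999470.
1° of longitude at this latitude = 111.0 × cos φ = 110.94 km, so Δλ = -25.9 / 110941.2 = -0.0002335° = -0.840″.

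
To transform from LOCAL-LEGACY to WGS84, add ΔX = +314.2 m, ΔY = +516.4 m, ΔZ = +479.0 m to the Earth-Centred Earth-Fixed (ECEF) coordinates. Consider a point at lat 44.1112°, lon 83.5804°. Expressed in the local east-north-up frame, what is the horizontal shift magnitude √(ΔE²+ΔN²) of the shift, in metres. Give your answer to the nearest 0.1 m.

At φ = 44.1112°, λ = 83.5804°: sin φ = 0.696053, cos φ = 0.717990, sin λ = 0.993730, cos λ = 0.111809.
ΔE = −sin λ·ΔX + cos λ·ΔY = −(0.993730)·(314.2) + (0.111809)·(516.4) = -254.49 m.
ΔN = −sin φ cos λ·ΔX − sin φ sin λ·ΔY + cos φ·ΔZ = −(0.696053)(0.111809)(314.2) − (0.696053)(0.993730)(516.4) + (0.717990)(479.0) = -37.72 m.
Horizontal magnitude = √(ΔE² + ΔN²) = √((-254.49)² + (-37.72)²) = 257.27 m.

257.3 m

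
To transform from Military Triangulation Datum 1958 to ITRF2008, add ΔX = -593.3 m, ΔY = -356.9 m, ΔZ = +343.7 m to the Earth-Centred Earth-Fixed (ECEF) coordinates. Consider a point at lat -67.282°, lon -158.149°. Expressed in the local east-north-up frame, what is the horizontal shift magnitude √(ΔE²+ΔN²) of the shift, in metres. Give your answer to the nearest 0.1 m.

The local east axis at (φ, λ) is (−sin λ, cos λ, 0), so ΔE = −sin(-158.149°)·(-593.3) + cos(-158.149°)·(-356.9) = 110.44 m.
The local north axis is (−sin φ cos λ, −sin φ sin λ, cos φ), giving ΔN = 507.951 + 122.530 + 132.736 = 763.22 m.
Horizontal magnitude = √(ΔE² + ΔN²) = √(110.44² + 763.22²) = 771.17 m.

771.2 m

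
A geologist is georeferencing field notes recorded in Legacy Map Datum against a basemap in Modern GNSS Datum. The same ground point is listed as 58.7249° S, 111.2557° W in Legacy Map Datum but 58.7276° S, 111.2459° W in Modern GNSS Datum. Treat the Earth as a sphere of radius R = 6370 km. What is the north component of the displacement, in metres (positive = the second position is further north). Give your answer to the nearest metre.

Δφ = -58.7276° − -58.7249° = -0.0027°; Δλ = -111.2459° − -111.2557° = +0.0098°.
1° along a meridian = πR/180 = 111177 m.
ΔN = Δφ × 111177 = -300.2 m; ΔE = Δλ × 111177 × cos(-58.7249°) = +0.0098 × 111177 × 0.519148 = 565.6 m.

ΔN = -300 m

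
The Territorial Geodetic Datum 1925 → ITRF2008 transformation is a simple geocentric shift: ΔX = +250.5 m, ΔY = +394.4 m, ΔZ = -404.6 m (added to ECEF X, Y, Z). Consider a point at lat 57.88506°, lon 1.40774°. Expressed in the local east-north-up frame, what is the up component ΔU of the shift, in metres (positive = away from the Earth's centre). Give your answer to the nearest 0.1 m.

ΔU = -204.4 m

At φ = 57.88506°, λ = 1.40774°: sin φ = 0.846983, cos φ = 0.531619, sin λ = 0.024567, cos λ = 0.999698.
ΔU = cos φ cos λ·ΔX + cos φ sin λ·ΔY + sin φ·ΔZ = (0.531619)(0.999698)(250.5) + (0.531619)(0.024567)(394.4) + (0.846983)(-404.6) = -204.41 m.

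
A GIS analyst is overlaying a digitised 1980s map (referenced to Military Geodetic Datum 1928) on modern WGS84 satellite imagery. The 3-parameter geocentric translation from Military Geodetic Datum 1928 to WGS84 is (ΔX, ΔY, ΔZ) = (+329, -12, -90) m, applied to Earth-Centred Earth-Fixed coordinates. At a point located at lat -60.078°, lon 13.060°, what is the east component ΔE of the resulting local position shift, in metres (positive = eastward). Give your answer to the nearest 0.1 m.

At φ = -60.078°, λ = 13.060°: sin φ = -0.866705, cos φ = 0.498821, sin λ = 0.225971, cos λ = 0.974134.
ΔE = −sin λ·ΔX + cos λ·ΔY = −(0.225971)·(329) + (0.974134)·(-12) = -86.03 m.

ΔE = -86.0 m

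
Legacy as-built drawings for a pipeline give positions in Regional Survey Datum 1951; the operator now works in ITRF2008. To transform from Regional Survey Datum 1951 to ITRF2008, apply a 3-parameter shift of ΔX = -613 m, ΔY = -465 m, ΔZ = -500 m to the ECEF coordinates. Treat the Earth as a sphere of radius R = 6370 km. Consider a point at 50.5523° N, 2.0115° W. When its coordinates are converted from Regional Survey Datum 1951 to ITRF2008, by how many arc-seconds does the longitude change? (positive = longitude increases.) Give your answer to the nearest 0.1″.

sin φ = 0.772205, cos φ = 0.635374, sin λ = -0.035100, cos λ = 0.999384.
East component: ΔE = −sin λ·ΔX + cos λ·ΔY = −(-0.035100)(-613) + (0.999384)(-465) = -486.23 m.
1° of latitude spans πR/180 = 111177 m; at latitude φ, 1° of longitude spans that × cos φ = 70639.2 m, so Δλ = -486.23 / 70639.2 × 3600 = -24.780″.

Δλ = -24.8″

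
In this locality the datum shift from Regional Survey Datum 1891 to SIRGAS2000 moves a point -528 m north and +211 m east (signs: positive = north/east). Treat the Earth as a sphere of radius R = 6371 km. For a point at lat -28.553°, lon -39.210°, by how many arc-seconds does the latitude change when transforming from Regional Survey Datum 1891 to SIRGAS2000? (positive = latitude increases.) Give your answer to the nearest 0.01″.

Δφ = -17.09″

On a sphere of radius R, 1 rad of latitude = R, so Δφ = ΔN / R = -528.0 / 6371000 = -8.2876e-05 rad = -17.094″.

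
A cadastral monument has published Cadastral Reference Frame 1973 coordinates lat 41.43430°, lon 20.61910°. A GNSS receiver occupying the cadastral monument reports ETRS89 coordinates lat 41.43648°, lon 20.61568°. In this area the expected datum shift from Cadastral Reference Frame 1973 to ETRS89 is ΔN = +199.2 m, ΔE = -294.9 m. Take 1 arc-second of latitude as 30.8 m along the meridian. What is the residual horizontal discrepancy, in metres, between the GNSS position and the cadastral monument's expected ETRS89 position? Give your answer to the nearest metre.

44 m

Observed coordinate differences: Δφ = +0.00218°, Δλ = -0.00342°.
Converting to metres (1° lat = 110880 m, cos φ = 0.749715): observed ΔN = 241.7 m, observed ΔE = -284.3 m.
Subtracting the expected shift leaves a residual of 241.7 − (199.2) = 42.5 m north and -284.3 − (-294.9) = 10.6 m east.
Residual distance = √(42.5² + 10.6²) = 43.8 m.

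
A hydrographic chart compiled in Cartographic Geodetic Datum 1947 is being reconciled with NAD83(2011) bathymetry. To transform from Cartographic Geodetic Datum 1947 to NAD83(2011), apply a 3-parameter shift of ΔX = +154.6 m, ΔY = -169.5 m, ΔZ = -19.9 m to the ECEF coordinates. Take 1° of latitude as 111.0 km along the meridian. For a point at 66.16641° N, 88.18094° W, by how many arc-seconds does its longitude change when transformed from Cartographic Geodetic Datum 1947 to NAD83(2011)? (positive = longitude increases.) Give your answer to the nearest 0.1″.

sin φ = 0.914723, cos φ = 0.404082, sin λ = -0.999496, cos λ = 0.031743.
East component: ΔE = −sin λ·ΔX + cos λ·ΔY = −(-0.999496)(154.6) + (0.031743)(-169.5) = 149.14 m.
1° of latitude spans 111000 m; at latitude φ, 1° of longitude spans that × cos φ = 44853.1 m, so Δλ = 149.14 / 44853.1 × 3600 = 11.970″.

Δλ = 12.0″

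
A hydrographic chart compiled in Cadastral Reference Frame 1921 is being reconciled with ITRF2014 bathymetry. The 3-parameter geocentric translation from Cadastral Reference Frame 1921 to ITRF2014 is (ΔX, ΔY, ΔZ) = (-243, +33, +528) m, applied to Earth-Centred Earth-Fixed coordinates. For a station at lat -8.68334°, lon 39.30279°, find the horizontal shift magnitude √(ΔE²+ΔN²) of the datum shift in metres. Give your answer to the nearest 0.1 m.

At φ = -8.68334°, λ = 39.30279°: sin φ = -0.150973, cos φ = 0.988538, sin λ = 0.633419, cos λ = 0.773809.
ΔE = −sin λ·ΔX + cos λ·ΔY = −(0.633419)·(-243) + (0.773809)·(33) = 179.46 m.
ΔN = −sin φ cos λ·ΔX − sin φ sin λ·ΔY + cos φ·ΔZ = −(-0.150973)(0.773809)(-243) − (-0.150973)(0.633419)(33) + (0.988538)(528) = 496.72 m.
Horizontal magnitude = √(ΔE² + ΔN²) = √(179.46² + 496.72²) = 528.14 m.

528.1 m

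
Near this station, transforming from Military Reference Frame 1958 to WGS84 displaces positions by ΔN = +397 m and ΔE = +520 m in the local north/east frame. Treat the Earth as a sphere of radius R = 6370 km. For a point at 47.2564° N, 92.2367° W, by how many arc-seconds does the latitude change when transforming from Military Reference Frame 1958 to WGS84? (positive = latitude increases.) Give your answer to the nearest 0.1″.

On a sphere of radius R, 1 rad of latitude = R, so Δφ = ΔN / R = 397.0 / 6370000 = 6.2323e-05 rad = 12.855″.

Δφ = 12.9″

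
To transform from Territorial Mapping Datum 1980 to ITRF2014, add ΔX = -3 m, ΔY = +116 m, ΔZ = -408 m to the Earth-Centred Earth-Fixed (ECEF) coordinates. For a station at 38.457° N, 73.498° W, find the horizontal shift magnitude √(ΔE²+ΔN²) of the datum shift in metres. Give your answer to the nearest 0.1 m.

251.6 m

The local east axis at (φ, λ) is (−sin λ, cos λ, 0), so ΔE = −sin(-73.498°)·(-3) + cos(-73.498°)·116 = 30.07 m.
The local north axis is (−sin φ cos λ, −sin φ sin λ, cos φ), giving ΔN = 0.530 + 69.172 − 319.495 = -249.79 m.
Horizontal magnitude = √(ΔE² + ΔN²) = √(30.07² + (-249.79)²) = 251.60 m.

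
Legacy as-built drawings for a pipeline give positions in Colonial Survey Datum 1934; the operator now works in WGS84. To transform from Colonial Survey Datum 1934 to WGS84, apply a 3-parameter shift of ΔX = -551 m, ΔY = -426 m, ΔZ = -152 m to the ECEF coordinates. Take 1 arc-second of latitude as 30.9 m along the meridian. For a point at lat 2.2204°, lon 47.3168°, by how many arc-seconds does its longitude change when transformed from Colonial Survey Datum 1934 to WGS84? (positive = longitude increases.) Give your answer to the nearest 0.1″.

sin φ = 0.038744, cos φ = 0.999249, sin λ = 0.735113, cos λ = 0.677944.
East component: ΔE = −sin λ·ΔX + cos λ·ΔY = −(0.735113)(-551) + (0.677944)(-426) = 116.24 m.
1° of latitude spans 3600 × 30.90 = 111240 m; at latitude φ, 1° of longitude spans that × cos φ = 111156.5 m, so Δλ = 116.24 / 111156.5 × 3600 = 3.765″.

Δλ = 3.8″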